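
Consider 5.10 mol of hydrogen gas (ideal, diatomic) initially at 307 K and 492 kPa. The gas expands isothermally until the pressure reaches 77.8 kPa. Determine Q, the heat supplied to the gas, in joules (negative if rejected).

V₁ = nRT₁/P₁ = 5.10×8.314×307/492 = 26.5 L.
Isothermal: T stays 307 K; PV = const ⇒ V₂ = 167 L, P₂ = 77.8 kPa.
ΔU = 0 (ideal gas, T constant).
W = nRT ln(V₂/V₁) = 5.10×8.314×307×ln(6.32) = 24000 J.
Q = ΔU + W = 24000 J.

24000 J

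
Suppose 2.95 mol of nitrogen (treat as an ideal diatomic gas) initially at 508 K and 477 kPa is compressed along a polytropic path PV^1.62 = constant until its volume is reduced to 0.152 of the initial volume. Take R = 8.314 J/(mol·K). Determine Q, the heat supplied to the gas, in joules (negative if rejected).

24500 J

V₁ = nRT₁/P₁ = 2.95×8.314×508/477 = 26.1 L.
Polytropic n=1.62: T₂ = T₁(V₁/V₂)^(n−1) = 508×(6.58)^0.62 = 1630 K; P₂ = P₁(V₁/V₂)^n = 10100 kPa.
W = (P₁V₁−P₂V₂)/(n−1) = (477×26.1−10100×3.97)/0.62 = -44500 J.
ΔU = nCvΔT = 2.95×20.8×(1630−508) = 69000 J.
Q = ΔU + W = 24500 J.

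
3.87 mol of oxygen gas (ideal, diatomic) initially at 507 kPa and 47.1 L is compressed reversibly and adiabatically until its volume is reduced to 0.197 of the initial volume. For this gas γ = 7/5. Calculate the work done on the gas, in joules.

T₁ = P₁V₁/(nR) = 507×47.1/(3.87×8.314) = 742 K.
Adiabatic: TV^(γ−1) = const ⇒ T₂ = 742×(5.08)^0.400 = 1420 K; PV^γ = const ⇒ P₂ = 4930 kPa.
ΔU = nCvΔT = 3.87×20.8×(1420−742) = 54600 J.
Q = 0 for an adiabatic process, so W = −ΔU = -54600 J.
Work done on the gas = −W_by = 54600 J.

54600 J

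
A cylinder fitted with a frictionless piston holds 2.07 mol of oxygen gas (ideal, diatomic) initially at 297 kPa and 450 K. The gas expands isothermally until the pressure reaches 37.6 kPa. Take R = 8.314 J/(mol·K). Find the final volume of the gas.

V₁ = nRT₁/P₁ = 2.07×8.314×450/297 = 26.1 L.
Isothermal: T stays 450 K; PV = const ⇒ V₂ = 206 L, P₂ = 37.6 kPa.

206 L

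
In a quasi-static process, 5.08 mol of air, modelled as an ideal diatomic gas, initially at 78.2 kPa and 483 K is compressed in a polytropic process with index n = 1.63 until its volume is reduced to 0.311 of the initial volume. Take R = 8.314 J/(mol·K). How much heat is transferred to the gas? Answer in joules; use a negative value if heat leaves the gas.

20200 J

V₁ = nRT₁/P₁ = 5.08×8.314×483/78.2 = 261 L.
Polytropic n=1.63: T₂ = T₁(V₁/V₂)^(n−1) = 483×(3.22)^0.63 = 1010 K; P₂ = P₁(V₁/V₂)^n = 525 kPa.
W = (P₁V₁−P₂V₂)/(n−1) = (78.2×261−525×81.1)/0.63 = -35200 J.
ΔU = nCvΔT = 5.08×20.8×(1010−483) = 55400 J.
Q = ΔU + W = 20200 J.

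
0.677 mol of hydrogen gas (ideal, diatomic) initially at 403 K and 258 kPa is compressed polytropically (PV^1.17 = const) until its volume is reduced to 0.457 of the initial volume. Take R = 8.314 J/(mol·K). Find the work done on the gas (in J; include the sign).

V₁ = nRT₁/P₁ = 0.677×8.314×403/258 = 8.79 L.
Polytropic n=1.17: T₂ = T₁(V₁/V₂)^(n−1) = 403×(2.19)^0.17 = 460 K; P₂ = P₁(V₁/V₂)^n = 645 kPa.
W = (P₁V₁−P₂V₂)/(n−1) = (258×8.79−645×4.02)/0.17 = -1900 J.
Work done on the gas = −W_by = 1900 J.

1900 J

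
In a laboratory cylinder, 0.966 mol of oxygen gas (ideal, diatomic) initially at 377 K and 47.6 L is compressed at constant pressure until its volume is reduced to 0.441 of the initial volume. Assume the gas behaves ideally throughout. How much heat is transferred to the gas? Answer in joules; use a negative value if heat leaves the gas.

P₁ = nRT₁/V₁ = 0.966×8.314×377/47.6 = 63.6 kPa.
Isobaric: P stays 63.6 kPa; V/T = const ⇒ T₂ = 166 K, V₂ = 21.0 L.
W = PΔV = 63.6×(21.0−47.6) kPa·L = -1690 J.
ΔU = nCvΔT = 0.966×20.8×(166−377) = -4230 J.
Q = ΔU + W = nCpΔT = -5920 J.

-5920 J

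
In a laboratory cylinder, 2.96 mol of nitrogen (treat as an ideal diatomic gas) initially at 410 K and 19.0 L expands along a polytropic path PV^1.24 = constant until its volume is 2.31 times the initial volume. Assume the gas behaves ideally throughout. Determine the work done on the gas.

-7650 J

P₁ = nRT₁/V₁ = 2.96×8.314×410/19.0 = 531 kPa.
Polytropic n=1.24: T₂ = T₁(V₁/V₂)^(n−1) = 410×(0.433)^0.24 = 335 K; P₂ = P₁(V₁/V₂)^n = 188 kPa.
W = (P₁V₁−P₂V₂)/(n−1) = (531×19.0−188×43.9)/0.24 = 7650 J.
Work done on the gas = −W_by = -7650 J.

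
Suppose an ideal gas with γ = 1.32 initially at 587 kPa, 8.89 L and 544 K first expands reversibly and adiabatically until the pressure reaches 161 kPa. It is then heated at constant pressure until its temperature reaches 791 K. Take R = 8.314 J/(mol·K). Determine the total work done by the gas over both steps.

n = P₁V₁/(RT₁) = 587×8.89/(8.314×544) = 1.15 mol.
Step 1 — Adiabatic: T₂/T₁ = (P₂/P₁)^((γ−1)/γ) ⇒ T₂ = 544×(0.274)^0.242 = 398 K; V₂ = 23.7 L.
ΔU = nCvΔT = 1.15×26.0×(398−544) = -4390 J.
Q = 0 for an adiabatic process, so W = −ΔU = 4390 J.
State after step 1: P = 161 kPa, V = 23.7 L, T = 398 K.
Step 2 — Isobaric: P stays 161 kPa; V/T = const ⇒ T₂ = 791 K, V₂ = 47.1 L.
W = PΔV = 161×(47.1−23.7) kPa·L = 3770 J.
ΔU = nCvΔT = 1.15×26.0×(791−398) = 11800 J.
Q = ΔU + W = nCpΔT = 15600 J.
Net over both steps: W = 8160 J, Q = 15600 J, ΔU = 7400 J.

8160 J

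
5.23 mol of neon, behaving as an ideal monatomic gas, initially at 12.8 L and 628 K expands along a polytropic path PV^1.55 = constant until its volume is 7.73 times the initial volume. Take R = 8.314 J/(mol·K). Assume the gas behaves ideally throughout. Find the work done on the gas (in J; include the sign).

-33500 J

P₁ = nRT₁/V₁ = 5.23×8.314×628/12.8 = 2130 kPa.
Polytropic n=1.55: T₂ = T₁(V₁/V₂)^(n−1) = 628×(0.129)^0.55 = 204 K; P₂ = P₁(V₁/V₂)^n = 89.6 kPa.
W = (P₁V₁−P₂V₂)/(n−1) = (2130×12.8−89.6×98.9)/0.55 = 33500 J.
Work done on the gas = −W_by = -33500 J.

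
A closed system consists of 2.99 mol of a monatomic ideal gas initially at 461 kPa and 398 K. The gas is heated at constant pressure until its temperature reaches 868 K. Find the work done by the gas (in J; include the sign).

11700 J

V₁ = nRT₁/P₁ = 2.99×8.314×398/461 = 21.5 L.
Isobaric: P stays 461 kPa; V/T = const ⇒ T₂ = 868 K, V₂ = 46.8 L.
W = PΔV = 461×(46.8−21.5) kPa·L = 11700 J.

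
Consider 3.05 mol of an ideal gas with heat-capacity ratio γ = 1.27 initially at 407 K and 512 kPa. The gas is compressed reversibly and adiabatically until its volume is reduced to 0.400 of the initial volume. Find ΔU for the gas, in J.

10700 J

V₁ = nRT₁/P₁ = 3.05×8.314×407/512 = 20.2 L.
Adiabatic: TV^(γ−1) = const ⇒ T₂ = 407×(2.50)^0.270 = 521 K; PV^γ = const ⇒ P₂ = 1640 kPa.
For an ideal gas ΔU = nCvΔT with Cv = R/(γ−1) = 30.8 J/(mol·K).
ΔU = 3.05×30.8×(521−407) = 10700 J.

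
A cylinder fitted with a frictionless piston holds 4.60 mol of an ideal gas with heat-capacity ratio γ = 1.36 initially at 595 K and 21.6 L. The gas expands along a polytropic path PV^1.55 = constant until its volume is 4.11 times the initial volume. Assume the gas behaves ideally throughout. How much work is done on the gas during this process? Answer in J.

P₁ = nRT₁/V₁ = 4.60×8.314×595/21.6 = 1050 kPa.
Polytropic n=1.55: T₂ = T₁(V₁/V₂)^(n−1) = 595×(0.243)^0.55 = 273 K; P₂ = P₁(V₁/V₂)^n = 118 kPa.
W = (P₁V₁−P₂V₂)/(n−1) = (1050×21.6−118×88.8)/0.55 = 22400 J.
Work done on the gas = −W_by = -22400 J.

-22400 J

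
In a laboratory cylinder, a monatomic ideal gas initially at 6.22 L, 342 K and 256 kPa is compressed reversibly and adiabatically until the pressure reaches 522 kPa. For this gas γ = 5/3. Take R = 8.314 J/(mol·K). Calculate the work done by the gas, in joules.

-788 J

n = P₁V₁/(RT₁) = 256×6.22/(8.314×342) = 0.560 mol.
Adiabatic: T₂/T₁ = (P₂/P₁)^((γ−1)/γ) ⇒ T₂ = 342×(2.04)^0.400 = 455 K; V₂ = 4.06 L.
ΔU = nCvΔT = 0.560×12.5×(455−342) = 788 J.
Q = 0 for an adiabatic process, so W = −ΔU = -788 J.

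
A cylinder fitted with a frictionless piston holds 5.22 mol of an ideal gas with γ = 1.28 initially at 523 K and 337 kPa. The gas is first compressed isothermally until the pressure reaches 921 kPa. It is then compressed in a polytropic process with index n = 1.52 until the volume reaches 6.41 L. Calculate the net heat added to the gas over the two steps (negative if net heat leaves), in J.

V₁ = nRT₁/P₁ = 5.22×8.314×523/337 = 67.4 L.
Step 1 — Isothermal: T stays 523 K; PV = const ⇒ V₂ = 24.6 L, P₂ = 921 kPa.
ΔU = 0 (ideal gas, T constant).
W = nRT ln(V₂/V₁) = 5.22×8.314×523×ln(0.366) = -22800 J.
Q = ΔU + W = -22800 J.
State after step 1: P = 921 kPa, V = 24.6 L, T = 523 K.
Step 2 — Polytropic n=1.52: T₂ = T₁(V₁/V₂)^(n−1) = 523×(3.84)^0.52 = 1050 K; P₂ = P₁(V₁/V₂)^n = 7130 kPa.
W = (P₁V₁−P₂V₂)/(n−1) = (921×24.6−7130×6.41)/0.52 = -44300 J.
ΔU = nCvΔT = 5.22×29.7×(1050−523) = 82200 J.
Q = ΔU + W = 37900 J.
Net over both steps: W = -67100 J, Q = 15100 J, ΔU = 82200 J.

15100 J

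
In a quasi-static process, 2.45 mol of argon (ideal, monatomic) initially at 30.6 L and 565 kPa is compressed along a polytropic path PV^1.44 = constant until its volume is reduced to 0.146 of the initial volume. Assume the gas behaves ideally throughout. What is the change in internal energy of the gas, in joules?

T₁ = P₁V₁/(nR) = 565×30.6/(2.45×8.314) = 849 K.
Polytropic n=1.44: T₂ = T₁(V₁/V₂)^(n−1) = 849×(6.85)^0.44 = 1980 K; P₂ = P₁(V₁/V₂)^n = 9020 kPa.
For an ideal gas ΔU = nCvΔT with Cv = (3/2)R = 12.5 J/(mol·K).
ΔU = 2.45×12.5×(1980−849) = 34500 J.

34500 J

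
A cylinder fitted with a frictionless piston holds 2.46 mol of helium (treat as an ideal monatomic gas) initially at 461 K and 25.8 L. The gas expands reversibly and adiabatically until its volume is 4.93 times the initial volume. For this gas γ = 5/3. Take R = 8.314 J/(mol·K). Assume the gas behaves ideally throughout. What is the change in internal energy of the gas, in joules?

-9260 J

P₁ = nRT₁/V₁ = 2.46×8.314×461/25.8 = 365 kPa.
Adiabatic: TV^(γ−1) = const ⇒ T₂ = 461×(0.203)^0.667 = 159 K; PV^γ = const ⇒ P₂ = 25.6 kPa.
For an ideal gas ΔU = nCvΔT with Cv = (3/2)R = 12.5 J/(mol·K).
ΔU = 2.46×12.5×(159−461) = -9260 J.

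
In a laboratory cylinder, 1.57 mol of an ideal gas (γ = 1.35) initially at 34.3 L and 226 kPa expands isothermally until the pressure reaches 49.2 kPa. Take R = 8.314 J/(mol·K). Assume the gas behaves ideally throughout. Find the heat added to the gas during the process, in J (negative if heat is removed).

11800 J

T₁ = P₁V₁/(nR) = 226×34.3/(1.57×8.314) = 594 K.
Isothermal: T stays 594 K; PV = const ⇒ V₂ = 158 L, P₂ = 49.2 kPa.
ΔU = 0 (ideal gas, T constant).
W = nRT ln(V₂/V₁) = 1.57×8.314×594×ln(4.59) = 11800 J.
Q = ΔU + W = 11800 J.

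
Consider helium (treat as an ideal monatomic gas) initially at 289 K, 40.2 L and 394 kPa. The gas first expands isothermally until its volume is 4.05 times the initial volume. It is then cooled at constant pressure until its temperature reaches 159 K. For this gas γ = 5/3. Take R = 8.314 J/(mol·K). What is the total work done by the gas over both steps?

n = P₁V₁/(RT₁) = 394×40.2/(8.314×289) = 6.59 mol.
Step 1 — Isothermal: T stays 289 K; PV = const ⇒ V₂ = 163 L, P₂ = 97.3 kPa.
ΔU = 0 (ideal gas, T constant).
W = nRT ln(V₂/V₁) = 6.59×8.314×289×ln(4.05) = 22200 J.
Q = ΔU + W = 22200 J.
State after step 1: P = 97.3 kPa, V = 163 L, T = 289 K.
Step 2 — Isobaric: P stays 97.3 kPa; V/T = const ⇒ T₂ = 159 K, V₂ = 89.6 L.
W = PΔV = 97.3×(89.6−163) kPa·L = -7120 J.
ΔU = nCvΔT = 6.59×12.5×(159−289) = -10700 J.
Q = ΔU + W = nCpΔT = -17800 J.
Net over both steps: W = 15000 J, Q = 4340 J, ΔU = -10700 J.

15000 J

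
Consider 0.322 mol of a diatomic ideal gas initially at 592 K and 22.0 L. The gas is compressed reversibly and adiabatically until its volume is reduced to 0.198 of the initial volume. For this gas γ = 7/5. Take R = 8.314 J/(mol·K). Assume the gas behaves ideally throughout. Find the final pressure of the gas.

695 kPa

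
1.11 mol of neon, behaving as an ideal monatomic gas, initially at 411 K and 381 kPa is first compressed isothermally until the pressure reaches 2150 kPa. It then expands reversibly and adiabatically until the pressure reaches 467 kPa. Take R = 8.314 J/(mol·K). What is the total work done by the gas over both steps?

V₁ = nRT₁/P₁ = 1.11×8.314×411/381 = 9.96 L.
Step 1 — Isothermal: T stays 411 K; PV = const ⇒ V₂ = 1.76 L, P₂ = 2150 kPa.
ΔU = 0 (ideal gas, T constant).
W = nRT ln(V₂/V₁) = 1.11×8.314×411×ln(0.177) = -6560 J.
Q = ΔU + W = -6560 J.
State after step 1: P = 2150 kPa, V = 1.76 L, T = 411 K.
Step 2 — Adiabatic: T₂/T₁ = (P₂/P₁)^((γ−1)/γ) ⇒ T₂ = 411×(0.217)^0.400 = 223 K; V₂ = 4.41 L.
ΔU = nCvΔT = 1.11×12.5×(223−411) = -2600 J.
Q = 0 for an adiabatic process, so W = −ΔU = 2600 J.
Net over both steps: W = -3960 J, Q = -6560 J, ΔU = -2600 J.

-3960 J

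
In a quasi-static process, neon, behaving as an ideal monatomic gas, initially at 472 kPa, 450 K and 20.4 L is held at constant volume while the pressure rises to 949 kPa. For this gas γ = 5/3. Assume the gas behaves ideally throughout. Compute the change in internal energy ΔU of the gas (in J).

14600 J

n = P₁V₁/(RT₁) = 472×20.4/(8.314×450) = 2.57 mol.
Isochoric: V stays 20.4 L; P/T = const ⇒ T₂ = 905 K, P₂ = 949 kPa.
For an ideal gas ΔU = nCvΔT with Cv = (3/2)R = 12.5 J/(mol·K).
ΔU = 2.57×12.5×(905−450) = 14600 J.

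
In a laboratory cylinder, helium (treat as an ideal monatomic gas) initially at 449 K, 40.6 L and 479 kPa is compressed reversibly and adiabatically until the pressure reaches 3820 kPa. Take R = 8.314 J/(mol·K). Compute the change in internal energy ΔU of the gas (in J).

n = P₁V₁/(RT₁) = 479×40.6/(8.314×449) = 5.21 mol.
Adiabatic: T₂/T₁ = (P₂/P₁)^((γ−1)/γ) ⇒ T₂ = 449×(7.97)^0.400 = 1030 K; V₂ = 11.7 L.
For an ideal gas ΔU = nCvΔT with Cv = (3/2)R = 12.5 J/(mol·K).
ΔU = 5.21×12.5×(1030−449) = 37800 J.

37800 J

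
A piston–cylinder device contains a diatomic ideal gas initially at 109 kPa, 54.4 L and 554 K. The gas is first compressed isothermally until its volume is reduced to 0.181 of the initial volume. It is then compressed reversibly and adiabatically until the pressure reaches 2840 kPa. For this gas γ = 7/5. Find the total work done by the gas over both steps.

n = P₁V₁/(RT₁) = 109×54.4/(8.314×554) = 1.29 mol.
Step 1 — Isothermal: T stays 554 K; PV = const ⇒ V₂ = 9.85 L, P₂ = 602 kPa.
ΔU = 0 (ideal gas, T constant).
W = nRT ln(V₂/V₁) = 1.29×8.314×554×ln(0.181) = -10100 J.
Q = ΔU + W = -10100 J.
State after step 1: P = 602 kPa, V = 9.85 L, T = 554 K.
Step 2 — Adiabatic: T₂/T₁ = (P₂/P₁)^((γ−1)/γ) ⇒ T₂ = 554×(4.72)^0.286 = 863 K; V₂ = 3.25 L.
ΔU = nCvΔT = 1.29×20.8×(863−554) = 8270 J.
Q = 0 for an adiabatic process, so W = −ΔU = -8270 J.
Net over both steps: W = -18400 J, Q = -10100 J, ΔU = 8270 J.

-18400 J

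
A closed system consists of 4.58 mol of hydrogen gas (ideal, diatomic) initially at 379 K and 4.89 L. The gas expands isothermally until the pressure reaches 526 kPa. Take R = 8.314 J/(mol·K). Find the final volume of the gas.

27.4 L

P₁ = nRT₁/V₁ = 4.58×8.314×379/4.89 = 2950 kPa.
Isothermal: T stays 379 K; PV = const ⇒ V₂ = 27.4 L, P₂ = 526 kPa.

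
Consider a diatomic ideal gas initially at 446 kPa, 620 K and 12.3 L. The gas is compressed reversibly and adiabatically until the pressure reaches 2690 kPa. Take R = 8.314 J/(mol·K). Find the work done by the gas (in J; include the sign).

-9200 J

n = P₁V₁/(RT₁) = 446×12.3/(8.314×620) = 1.06 mol.
Adiabatic: T₂/T₁ = (P₂/P₁)^((γ−1)/γ) ⇒ T₂ = 620×(6.03)^0.286 = 1040 K; V₂ = 3.41 L.
ΔU = nCvΔT = 1.06×20.8×(1040−620) = 9200 J.
Q = 0 for an adiabatic process, so W = −ΔU = -9200 J.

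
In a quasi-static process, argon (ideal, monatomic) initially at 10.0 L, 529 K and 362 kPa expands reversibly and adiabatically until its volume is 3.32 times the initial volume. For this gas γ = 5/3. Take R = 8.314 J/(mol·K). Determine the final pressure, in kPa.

49.0 kPa

Adiabatic: TV^(γ−1) = const ⇒ T₂ = 529×(0.301)^0.667 = 238 K; PV^γ = const ⇒ P₂ = 49.0 kPa.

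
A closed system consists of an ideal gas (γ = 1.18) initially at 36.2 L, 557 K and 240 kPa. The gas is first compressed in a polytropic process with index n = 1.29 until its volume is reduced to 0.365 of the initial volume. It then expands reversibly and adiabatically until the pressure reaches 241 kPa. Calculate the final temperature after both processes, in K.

612 K

n = P₁V₁/(RT₁) = 240×36.2/(8.314×557) = 1.88 mol.
Step 1 — Polytropic n=1.29: T₂ = T₁(V₁/V₂)^(n−1) = 557×(2.74)^0.29 = 746 K; P₂ = P₁(V₁/V₂)^n = 881 kPa.
W = (P₁V₁−P₂V₂)/(n−1) = (240×36.2−881×13.2)/0.29 = -10200 J.
ΔU = nCvΔT = 1.88×46.2×(746−557) = 16400 J.
Q = ΔU + W = 6220 J.
State after step 1: P = 881 kPa, V = 13.2 L, T = 746 K.
Step 2 — Adiabatic: T₂/T₁ = (P₂/P₁)^((γ−1)/γ) ⇒ T₂ = 746×(0.274)^0.153 = 612 K; V₂ = 39.6 L.
ΔU = nCvΔT = 1.88×46.2×(612−746) = -11600 J.
Q = 0 for an adiabatic process, so W = −ΔU = 11600 J.
Net over both steps: W = 1430 J, Q = 6220 J, ΔU = 4790 J.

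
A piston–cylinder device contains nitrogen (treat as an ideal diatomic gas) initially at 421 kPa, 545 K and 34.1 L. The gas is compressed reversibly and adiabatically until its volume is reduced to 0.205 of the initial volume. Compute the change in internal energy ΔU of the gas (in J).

n = P₁V₁/(RT₁) = 421×34.1/(8.314×545) = 3.17 mol.
Adiabatic: TV^(γ−1) = const ⇒ T₂ = 545×(4.88)^0.400 = 1030 K; PV^γ = const ⇒ P₂ = 3870 kPa.
For an ideal gas ΔU = nCvΔT with Cv = (5/2)R = 20.8 J/(mol·K).
ΔU = 3.17×20.8×(1030−545) = 31800 J.

31800 J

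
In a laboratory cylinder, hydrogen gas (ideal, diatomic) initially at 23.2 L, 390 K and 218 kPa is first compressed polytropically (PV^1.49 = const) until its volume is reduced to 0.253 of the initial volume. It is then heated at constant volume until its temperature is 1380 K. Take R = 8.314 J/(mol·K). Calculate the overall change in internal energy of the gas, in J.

32100 J

n = P₁V₁/(RT₁) = 218×23.2/(8.314×390) = 1.56 mol.
Step 1 — Polytropic n=1.49: T₂ = T₁(V₁/V₂)^(n−1) = 390×(3.95)^0.49 = 765 K; P₂ = P₁(V₁/V₂)^n = 1690 kPa.
W = (P₁V₁−P₂V₂)/(n−1) = (218×23.2−1690×5.87)/0.49 = -9920 J.
ΔU = nCvΔT = 1.56×20.8×(765−390) = 12200 J.
Q = ΔU + W = 2230 J.
State after step 1: P = 1690 kPa, V = 5.87 L, T = 765 K.
Step 2 — Isochoric: V stays 5.87 L; P/T = const ⇒ T₂ = 1380 K, P₂ = 3050 kPa.
W = 0 (no volume change).
ΔU = nCvΔT = 1.56×20.8×(1380−765) = 19900 J.
Q = ΔU = 19900 J.
Net over both steps: W = -9920 J, Q = 22200 J, ΔU = 32100 J.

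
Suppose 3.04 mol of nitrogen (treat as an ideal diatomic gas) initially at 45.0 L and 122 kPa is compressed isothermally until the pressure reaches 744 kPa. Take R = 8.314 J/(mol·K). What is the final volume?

7.38 L

T₁ = P₁V₁/(nR) = 122×45.0/(3.04×8.314) = 217 K.
Isothermal: T stays 217 K; PV = const ⇒ V₂ = 7.38 L, P₂ = 744 kPa.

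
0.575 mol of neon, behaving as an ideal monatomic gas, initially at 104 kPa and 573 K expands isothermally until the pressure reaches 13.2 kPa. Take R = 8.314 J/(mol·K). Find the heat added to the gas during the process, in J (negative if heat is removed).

V₁ = nRT₁/P₁ = 0.575×8.314×573/104 = 26.3 L.
Isothermal: T stays 573 K; PV = const ⇒ V₂ = 208 L, P₂ = 13.2 kPa.
ΔU = 0 (ideal gas, T constant).
W = nRT ln(V₂/V₁) = 0.575×8.314×573×ln(7.88) = 5650 J.
Q = ΔU + W = 5650 J.

5650 J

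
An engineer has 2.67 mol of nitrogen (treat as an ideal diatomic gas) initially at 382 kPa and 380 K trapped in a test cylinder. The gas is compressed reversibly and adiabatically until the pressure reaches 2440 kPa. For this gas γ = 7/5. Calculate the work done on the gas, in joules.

14700 J

V₁ = nRT₁/P₁ = 2.67×8.314×380/382 = 22.1 L.
Adiabatic: T₂/T₁ = (P₂/P₁)^((γ−1)/γ) ⇒ T₂ = 380×(6.39)^0.286 = 645 K; V₂ = 5.87 L.
ΔU = nCvΔT = 2.67×20.8×(645−380) = 14700 J.
Q = 0 for an adiabatic process, so W = −ΔU = -14700 J.
Work done on the gas = −W_by = 14700 J.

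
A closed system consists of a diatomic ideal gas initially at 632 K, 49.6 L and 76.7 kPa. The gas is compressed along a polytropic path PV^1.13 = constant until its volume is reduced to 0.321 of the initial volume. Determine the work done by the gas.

-4660 J

n = P₁V₁/(RT₁) = 76.7×49.6/(8.314×632) = 0.724 mol.
Polytropic n=1.13: T₂ = T₁(V₁/V₂)^(n−1) = 632×(3.12)^0.13 = 733 K; P₂ = P₁(V₁/V₂)^n = 277 kPa.
W = (P₁V₁−P₂V₂)/(n−1) = (76.7×49.6−277×15.9)/0.13 = -4660 J.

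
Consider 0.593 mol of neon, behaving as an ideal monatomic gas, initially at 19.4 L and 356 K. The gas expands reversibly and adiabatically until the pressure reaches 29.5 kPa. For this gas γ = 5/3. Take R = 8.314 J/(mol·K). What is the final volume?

P₁ = nRT₁/V₁ = 0.593×8.314×356/19.4 = 90.5 kPa.
Adiabatic: T₂/T₁ = (P₂/P₁)^((γ−1)/γ) ⇒ T₂ = 356×(0.326)^0.400 = 227 K; V₂ = 38.0 L.

38.0 L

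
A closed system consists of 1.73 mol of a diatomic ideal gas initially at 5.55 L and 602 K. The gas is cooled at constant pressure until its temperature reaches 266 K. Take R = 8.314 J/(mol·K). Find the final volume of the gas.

P₁ = nRT₁/V₁ = 1.73×8.314×602/5.55 = 1560 kPa.
Isobaric: P stays 1560 kPa; V/T = const ⇒ T₂ = 266 K, V₂ = 2.45 L.

2.45 L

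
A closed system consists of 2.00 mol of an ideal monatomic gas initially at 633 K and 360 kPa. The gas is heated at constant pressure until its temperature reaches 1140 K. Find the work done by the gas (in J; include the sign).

8430 J

V₁ = nRT₁/P₁ = 2.00×8.314×633/360 = 29.2 L.
Isobaric: P stays 360 kPa; V/T = const ⇒ T₂ = 1140 K, V₂ = 52.7 L.
W = PΔV = 360×(52.7−29.2) kPa·L = 8430 J.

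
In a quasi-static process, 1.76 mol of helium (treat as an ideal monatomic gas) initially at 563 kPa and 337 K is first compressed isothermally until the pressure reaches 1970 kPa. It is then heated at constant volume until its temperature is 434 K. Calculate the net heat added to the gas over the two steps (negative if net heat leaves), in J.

-4050 J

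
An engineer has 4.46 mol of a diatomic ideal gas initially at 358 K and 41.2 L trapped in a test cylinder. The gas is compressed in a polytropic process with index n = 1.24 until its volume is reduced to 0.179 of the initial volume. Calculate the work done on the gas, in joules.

P₁ = nRT₁/V₁ = 4.46×8.314×358/41.2 = 322 kPa.
Polytropic n=1.24: T₂ = T₁(V₁/V₂)^(n−1) = 358×(5.59)^0.24 = 541 K; P₂ = P₁(V₁/V₂)^n = 2720 kPa.
W = (P₁V₁−P₂V₂)/(n−1) = (322×41.2−2720×7.37)/0.24 = -28300 J.
Work done on the gas = −W_by = 28300 J.

28300 J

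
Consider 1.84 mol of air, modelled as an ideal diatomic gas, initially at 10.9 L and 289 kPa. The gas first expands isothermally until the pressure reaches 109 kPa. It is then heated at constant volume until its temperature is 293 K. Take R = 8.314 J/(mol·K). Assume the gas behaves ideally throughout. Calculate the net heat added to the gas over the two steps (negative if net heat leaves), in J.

6400 J

T₁ = P₁V₁/(nR) = 289×10.9/(1.84×8.314) = 206 K.
Step 1 — Isothermal: T stays 206 K; PV = const ⇒ V₂ = 28.9 L, P₂ = 109 kPa.
ΔU = 0 (ideal gas, T constant).
W = nRT ln(V₂/V₁) = 1.84×8.314×206×ln(2.65) = 3070 J.
Q = ΔU + W = 3070 J.
State after step 1: P = 109 kPa, V = 28.9 L, T = 206 K.
Step 2 — Isochoric: V stays 28.9 L; P/T = const ⇒ T₂ = 293 K, P₂ = 155 kPa.
W = 0 (no volume change).
ΔU = nCvΔT = 1.84×20.8×(293−206) = 3330 J.
Q = ΔU = 3330 J.
Net over both steps: W = 3070 J, Q = 6400 J, ΔU = 3330 J.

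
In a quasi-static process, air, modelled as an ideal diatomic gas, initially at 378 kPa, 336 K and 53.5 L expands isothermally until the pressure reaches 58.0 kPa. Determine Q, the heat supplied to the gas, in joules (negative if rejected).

n = P₁V₁/(RT₁) = 378×53.5/(8.314×336) = 7.24 mol.
Isothermal: T stays 336 K; PV = const ⇒ V₂ = 349 L, P₂ = 58.0 kPa.
ΔU = 0 (ideal gas, T constant).
W = nRT ln(V₂/V₁) = 7.24×8.314×336×ln(6.52) = 37900 J.
Q = ΔU + W = 37900 J.

37900 J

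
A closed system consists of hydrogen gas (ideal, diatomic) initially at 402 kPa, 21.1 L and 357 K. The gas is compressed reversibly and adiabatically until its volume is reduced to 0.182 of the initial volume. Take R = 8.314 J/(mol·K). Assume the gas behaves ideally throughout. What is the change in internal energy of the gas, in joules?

20700 J

n = P₁V₁/(RT₁) = 402×21.1/(8.314×357) = 2.86 mol.
Adiabatic: TV^(γ−1) = const ⇒ T₂ = 357×(5.49)^0.400 = 706 K; PV^γ = const ⇒ P₂ = 4370 kPa.
For an ideal gas ΔU = nCvΔT with Cv = (5/2)R = 20.8 J/(mol·K).
ΔU = 2.86×20.8×(706−357) = 20700 J.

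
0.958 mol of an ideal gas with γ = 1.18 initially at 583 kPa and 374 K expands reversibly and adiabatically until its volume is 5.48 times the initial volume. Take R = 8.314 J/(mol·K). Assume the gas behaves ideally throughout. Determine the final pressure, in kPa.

V₁ = nRT₁/P₁ = 0.958×8.314×374/583 = 5.11 L.
Adiabatic: TV^(γ−1) = const ⇒ T₂ = 374×(0.182)^0.180 = 275 K; PV^γ = const ⇒ P₂ = 78.3 kPa.

78.3 kPa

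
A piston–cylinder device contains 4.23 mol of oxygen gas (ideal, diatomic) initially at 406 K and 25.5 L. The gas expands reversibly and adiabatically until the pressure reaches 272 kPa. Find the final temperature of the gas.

330 K

P₁ = nRT₁/V₁ = 4.23×8.314×406/25.5 = 560 kPa.
Adiabatic: T₂/T₁ = (P₂/P₁)^((γ−1)/γ) ⇒ T₂ = 406×(0.486)^0.286 = 330 K; V₂ = 42.7 L.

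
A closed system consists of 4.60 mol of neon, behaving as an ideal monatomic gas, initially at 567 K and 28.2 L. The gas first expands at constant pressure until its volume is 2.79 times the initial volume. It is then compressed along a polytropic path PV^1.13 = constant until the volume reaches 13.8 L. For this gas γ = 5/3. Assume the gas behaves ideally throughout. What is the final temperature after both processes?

P₁ = nRT₁/V₁ = 4.60×8.314×567/28.2 = 769 kPa.
Step 1 — Isobaric: P stays 769 kPa; V/T = const ⇒ T₂ = 1580 K, V₂ = 78.7 L.
W = PΔV = 769×(78.7−28.2) kPa·L = 38800 J.
ΔU = nCvΔT = 4.60×12.5×(1580−567) = 58200 J.
Q = ΔU + W = nCpΔT = 97000 J.
State after step 1: P = 769 kPa, V = 78.7 L, T = 1580 K.
Step 2 — Polytropic n=1.13: T₂ = T₁(V₁/V₂)^(n−1) = 1580×(5.70)^0.13 = 1980 K; P₂ = P₁(V₁/V₂)^n = 5500 kPa.
W = (P₁V₁−P₂V₂)/(n−1) = (769×78.7−5500×13.8)/0.13 = -118000 J.
ΔU = nCvΔT = 4.60×12.5×(1980−1580) = 23000 J.
Q = ΔU + W = -95100 J.
Net over both steps: W = -79400 J, Q = 1900 J, ΔU = 81300 J.

1980 K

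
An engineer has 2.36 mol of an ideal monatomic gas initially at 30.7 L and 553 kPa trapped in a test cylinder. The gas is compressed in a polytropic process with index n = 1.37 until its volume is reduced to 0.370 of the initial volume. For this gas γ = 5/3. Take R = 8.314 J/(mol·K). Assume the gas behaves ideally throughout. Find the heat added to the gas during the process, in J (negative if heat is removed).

T₁ = P₁V₁/(nR) = 553×30.7/(2.36×8.314) = 865 K.
Polytropic n=1.37: T₂ = T₁(V₁/V₂)^(n−1) = 865×(2.70)^0.37 = 1250 K; P₂ = P₁(V₁/V₂)^n = 2160 kPa.
W = (P₁V₁−P₂V₂)/(n−1) = (553×30.7−2160×11.4)/0.37 = -20400 J.
ΔU = nCvΔT = 2.36×12.5×(1250−865) = 11300 J.
Q = ΔU + W = -9080 J.

-9080 J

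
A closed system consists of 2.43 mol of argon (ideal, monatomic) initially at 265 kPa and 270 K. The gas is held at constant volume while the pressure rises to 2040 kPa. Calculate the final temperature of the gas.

V₁ = nRT₁/P₁ = 2.43×8.314×270/265 = 20.6 L.
Isochoric: V stays 20.6 L; P/T = const ⇒ T₂ = 2080 K, P₂ = 2040 kPa.

2080 K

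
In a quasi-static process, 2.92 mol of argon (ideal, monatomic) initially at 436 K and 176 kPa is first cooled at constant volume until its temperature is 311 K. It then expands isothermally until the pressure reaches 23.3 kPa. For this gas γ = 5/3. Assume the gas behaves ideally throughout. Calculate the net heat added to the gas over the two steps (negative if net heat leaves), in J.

V₁ = nRT₁/P₁ = 2.92×8.314×436/176 = 60.1 L.
Step 1 — Isochoric: V stays 60.1 L; P/T = const ⇒ T₂ = 311 K, P₂ = 126 kPa.
W = 0 (no volume change).
ΔU = nCvΔT = 2.92×12.5×(311−436) = -4550 J.
Q = ΔU = -4550 J.
State after step 1: P = 126 kPa, V = 60.1 L, T = 311 K.
Step 2 — Isothermal: T stays 311 K; PV = const ⇒ V₂ = 324 L, P₂ = 23.3 kPa.
ΔU = 0 (ideal gas, T constant).
W = nRT ln(V₂/V₁) = 2.92×8.314×311×ln(5.39) = 12700 J.
Q = ΔU + W = 12700 J.
Net over both steps: W = 12700 J, Q = 8160 J, ΔU = -4550 J.

8160 J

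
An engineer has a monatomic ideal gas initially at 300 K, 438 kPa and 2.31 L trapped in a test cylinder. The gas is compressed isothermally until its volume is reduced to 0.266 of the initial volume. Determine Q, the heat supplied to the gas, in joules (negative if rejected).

-1340 J

n = P₁V₁/(RT₁) = 438×2.31/(8.314×300) = 0.406 mol.
Isothermal: T stays 300 K; PV = const ⇒ V₂ = 0.614 L, P₂ = 1650 kPa.
ΔU = 0 (ideal gas, T constant).
W = nRT ln(V₂/V₁) = 0.406×8.314×300×ln(0.266) = -1340 J.
Q = ΔU + W = -1340 J.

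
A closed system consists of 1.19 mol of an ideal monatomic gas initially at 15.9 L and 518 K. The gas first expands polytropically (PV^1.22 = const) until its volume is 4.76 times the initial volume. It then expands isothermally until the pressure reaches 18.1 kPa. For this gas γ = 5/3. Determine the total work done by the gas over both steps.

10300 J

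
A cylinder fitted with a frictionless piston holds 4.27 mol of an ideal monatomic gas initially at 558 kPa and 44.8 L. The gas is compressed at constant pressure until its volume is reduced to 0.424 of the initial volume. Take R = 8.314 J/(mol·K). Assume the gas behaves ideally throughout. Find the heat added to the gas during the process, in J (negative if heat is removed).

-36000 J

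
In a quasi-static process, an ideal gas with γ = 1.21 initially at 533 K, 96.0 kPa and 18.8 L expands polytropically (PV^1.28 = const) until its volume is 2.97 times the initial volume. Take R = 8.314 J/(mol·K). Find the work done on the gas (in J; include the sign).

-1690 J

n = P₁V₁/(RT₁) = 96.0×18.8/(8.314×533) = 0.407 mol.
Polytropic n=1.28: T₂ = T₁(V₁/V₂)^(n−1) = 533×(0.337)^0.28 = 393 K; P₂ = P₁(V₁/V₂)^n = 23.8 kPa.
W = (P₁V₁−P₂V₂)/(n−1) = (96.0×18.8−23.8×55.8)/0.28 = 1690 J.
Work done on the gas = −W_by = -1690 J.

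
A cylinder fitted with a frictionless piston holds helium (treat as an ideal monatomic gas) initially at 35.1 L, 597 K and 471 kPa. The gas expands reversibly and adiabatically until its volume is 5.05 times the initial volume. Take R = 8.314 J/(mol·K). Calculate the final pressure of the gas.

31.7 kPa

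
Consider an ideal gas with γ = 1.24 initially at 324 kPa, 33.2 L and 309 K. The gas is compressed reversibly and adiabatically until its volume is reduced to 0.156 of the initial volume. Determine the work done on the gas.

25200 J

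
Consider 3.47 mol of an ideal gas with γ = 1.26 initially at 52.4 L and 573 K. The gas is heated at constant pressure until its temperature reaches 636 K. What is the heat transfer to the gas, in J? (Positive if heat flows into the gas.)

8810 J

P₁ = nRT₁/V₁ = 3.47×8.314×573/52.4 = 315 kPa.
Isobaric: P stays 315 kPa; V/T = const ⇒ T₂ = 636 K, V₂ = 58.2 L.
W = PΔV = 315×(58.2−52.4) kPa·L = 1820 J.
ΔU = nCvΔT = 3.47×32.0×(636−573) = 6990 J.
Q = ΔU + W = nCpΔT = 8810 J.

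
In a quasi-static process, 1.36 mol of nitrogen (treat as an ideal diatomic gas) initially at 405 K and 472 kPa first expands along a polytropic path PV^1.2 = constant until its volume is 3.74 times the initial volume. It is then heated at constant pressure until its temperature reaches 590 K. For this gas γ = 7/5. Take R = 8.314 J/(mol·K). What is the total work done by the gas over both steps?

V₁ = nRT₁/P₁ = 1.36×8.314×405/472 = 9.70 L.
Step 1 — Polytropic n=1.2: T₂ = T₁(V₁/V₂)^(n−1) = 405×(0.267)^0.20 = 311 K; P₂ = P₁(V₁/V₂)^n = 96.9 kPa.
W = (P₁V₁−P₂V₂)/(n−1) = (472×9.70−96.9×36.3)/0.20 = 5310 J.
ΔU = nCvΔT = 1.36×20.8×(311−405) = -2650 J.
Q = ΔU + W = 2650 J.
State after step 1: P = 96.9 kPa, V = 36.3 L, T = 311 K.
Step 2 — Isobaric: P stays 96.9 kPa; V/T = const ⇒ T₂ = 590 K, V₂ = 68.8 L.
W = PΔV = 96.9×(68.8−36.3) kPa·L = 3150 J.
ΔU = nCvΔT = 1.36×20.8×(590−311) = 7880 J.
Q = ΔU + W = nCpΔT = 11000 J.
Net over both steps: W = 8460 J, Q = 13700 J, ΔU = 5230 J.

8460 J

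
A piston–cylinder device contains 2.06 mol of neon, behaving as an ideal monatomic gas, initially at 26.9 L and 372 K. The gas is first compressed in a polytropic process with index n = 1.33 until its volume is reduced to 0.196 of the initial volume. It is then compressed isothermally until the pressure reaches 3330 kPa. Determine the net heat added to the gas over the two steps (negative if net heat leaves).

-12100 J

P₁ = nRT₁/V₁ = 2.06×8.314×372/26.9 = 237 kPa.
Step 1 — Polytropic n=1.33: T₂ = T₁(V₁/V₂)^(n−1) = 372×(5.10)^0.33 = 637 K; P₂ = P₁(V₁/V₂)^n = 2070 kPa.
W = (P₁V₁−P₂V₂)/(n−1) = (237×26.9−2070×5.27)/0.33 = -13800 J.
ΔU = nCvΔT = 2.06×12.5×(637−372) = 6810 J.
Q = ΔU + W = -6940 J.
State after step 1: P = 2070 kPa, V = 5.27 L, T = 637 K.
Step 2 — Isothermal: T stays 637 K; PV = const ⇒ V₂ = 3.28 L, P₂ = 3330 kPa.
ΔU = 0 (ideal gas, T constant).
W = nRT ln(V₂/V₁) = 2.06×8.314×637×ln(0.621) = -5190 J.
Q = ΔU + W = -5190 J.
Net over both steps: W = -18900 J, Q = -12100 J, ΔU = 6810 J.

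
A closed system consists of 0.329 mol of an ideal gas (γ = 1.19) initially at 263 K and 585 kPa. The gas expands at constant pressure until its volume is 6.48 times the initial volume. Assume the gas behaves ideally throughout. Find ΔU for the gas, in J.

20700 J

V₁ = nRT₁/P₁ = 0.329×8.314×263/585 = 1.23 L.
Isobaric: P stays 585 kPa; V/T = const ⇒ T₂ = 1700 K, V₂ = 7.97 L.
For an ideal gas ΔU = nCvΔT with Cv = R/(γ−1) = 43.8 J/(mol·K).
ΔU = 0.329×43.8×(1700−263) = 20700 J.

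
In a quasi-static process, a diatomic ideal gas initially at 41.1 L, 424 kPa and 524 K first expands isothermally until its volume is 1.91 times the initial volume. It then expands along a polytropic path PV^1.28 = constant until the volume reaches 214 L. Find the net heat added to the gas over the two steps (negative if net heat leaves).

n = P₁V₁/(RT₁) = 424×41.1/(8.314×524) = 4.00 mol.
Step 1 — Isothermal: T stays 524 K; PV = const ⇒ V₂ = 78.5 L, P₂ = 222 kPa.
ΔU = 0 (ideal gas, T constant).
W = nRT ln(V₂/V₁) = 4.00×8.314×524×ln(1.91) = 11300 J.
Q = ΔU + W = 11300 J.
State after step 1: P = 222 kPa, V = 78.5 L, T = 524 K.
Step 2 — Polytropic n=1.28: T₂ = T₁(V₁/V₂)^(n−1) = 524×(0.367)^0.28 = 396 K; P₂ = P₁(V₁/V₂)^n = 61.5 kPa.
W = (P₁V₁−P₂V₂)/(n−1) = (222×78.5−61.5×214)/0.28 = 15200 J.
ΔU = nCvΔT = 4.00×20.8×(396−524) = -10700 J.
Q = ΔU + W = 4570 J.
Net over both steps: W = 26500 J, Q = 15800 J, ΔU = -10700 J.

15800 J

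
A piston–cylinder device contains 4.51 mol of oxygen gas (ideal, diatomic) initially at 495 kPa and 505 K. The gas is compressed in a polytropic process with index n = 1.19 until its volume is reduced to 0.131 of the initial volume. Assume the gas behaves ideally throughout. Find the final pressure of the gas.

5560 kPa

V₁ = nRT₁/P₁ = 4.51×8.314×505/495 = 38.3 L.
Polytropic n=1.19: T₂ = T₁(V₁/V₂)^(n−1) = 505×(7.63)^0.19 = 743 K; P₂ = P₁(V₁/V₂)^n = 5560 kPa.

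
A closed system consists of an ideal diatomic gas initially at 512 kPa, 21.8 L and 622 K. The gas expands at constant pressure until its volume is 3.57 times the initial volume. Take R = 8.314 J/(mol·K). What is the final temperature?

Isobaric: P stays 512 kPa; V/T = const ⇒ T₂ = 2220 K, V₂ = 77.8 L.

2220 K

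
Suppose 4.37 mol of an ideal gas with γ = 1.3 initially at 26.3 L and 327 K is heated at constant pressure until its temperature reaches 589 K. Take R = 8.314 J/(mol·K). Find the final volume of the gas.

47.4 L

P₁ = nRT₁/V₁ = 4.37×8.314×327/26.3 = 452 kPa.
Isobaric: P stays 452 kPa; V/T = const ⇒ T₂ = 589 K, V₂ = 47.4 L.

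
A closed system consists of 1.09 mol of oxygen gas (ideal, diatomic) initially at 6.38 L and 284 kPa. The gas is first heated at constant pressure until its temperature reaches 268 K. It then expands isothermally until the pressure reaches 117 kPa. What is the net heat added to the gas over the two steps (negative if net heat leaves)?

4310 J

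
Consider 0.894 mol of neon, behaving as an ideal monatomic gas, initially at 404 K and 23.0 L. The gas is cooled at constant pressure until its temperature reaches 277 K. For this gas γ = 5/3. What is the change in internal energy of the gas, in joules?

P₁ = nRT₁/V₁ = 0.894×8.314×404/23.0 = 131 kPa.
Isobaric: P stays 131 kPa; V/T = const ⇒ T₂ = 277 K, V₂ = 15.8 L.
For an ideal gas ΔU = nCvΔT with Cv = (3/2)R = 12.5 J/(mol·K).
ΔU = 0.894×12.5×(277−404) = -1420 J.

-1420 J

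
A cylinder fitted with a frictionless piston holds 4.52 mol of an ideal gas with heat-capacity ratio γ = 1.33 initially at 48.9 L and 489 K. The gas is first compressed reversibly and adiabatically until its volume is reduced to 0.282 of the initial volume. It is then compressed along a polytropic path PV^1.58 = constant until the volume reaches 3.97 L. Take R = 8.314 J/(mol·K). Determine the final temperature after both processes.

P₁ = nRT₁/V₁ = 4.52×8.314×489/48.9 = 376 kPa.
Step 1 — Adiabatic: TV^(γ−1) = const ⇒ T₂ = 489×(3.55)^0.330 = 743 K; PV^γ = const ⇒ P₂ = 2020 kPa.
ΔU = nCvΔT = 4.52×25.2×(743−489) = 28900 J.
Q = 0 for an adiabatic process, so W = −ΔU = -28900 J.
State after step 1: P = 2020 kPa, V = 13.8 L, T = 743 K.
Step 2 — Polytropic n=1.58: T₂ = T₁(V₁/V₂)^(n−1) = 743×(3.47)^0.58 = 1530 K; P₂ = P₁(V₁/V₂)^n = 14500 kPa.
W = (P₁V₁−P₂V₂)/(n−1) = (2020×13.8−14500×3.97)/0.58 = -50900 J.
ΔU = nCvΔT = 4.52×25.2×(1530−743) = 89500 J.
Q = ΔU + W = 38600 J.
Net over both steps: W = -79800 J, Q = 38600 J, ΔU = 118000 J.

1530 K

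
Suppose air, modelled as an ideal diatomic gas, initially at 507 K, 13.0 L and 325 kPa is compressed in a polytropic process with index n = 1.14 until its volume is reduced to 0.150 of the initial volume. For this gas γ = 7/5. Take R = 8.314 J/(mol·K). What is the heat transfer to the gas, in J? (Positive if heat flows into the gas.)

-5970 J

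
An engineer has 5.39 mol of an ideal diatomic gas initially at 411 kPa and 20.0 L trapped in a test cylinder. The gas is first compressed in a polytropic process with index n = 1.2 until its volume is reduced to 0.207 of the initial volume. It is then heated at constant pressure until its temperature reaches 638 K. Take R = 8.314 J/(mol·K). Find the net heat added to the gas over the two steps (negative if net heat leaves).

53000 J

T₁ = P₁V₁/(nR) = 411×20.0/(5.39×8.314) = 183 K.
Step 1 — Polytropic n=1.2: T₂ = T₁(V₁/V₂)^(n−1) = 183×(4.83)^0.20 = 251 K; P₂ = P₁(V₁/V₂)^n = 2720 kPa.
W = (P₁V₁−P₂V₂)/(n−1) = (411×20.0−2720×4.14)/0.20 = -15200 J.
ΔU = nCvΔT = 5.39×20.8×(251−183) = 7610 J.
Q = ΔU + W = -7610 J.
State after step 1: P = 2720 kPa, V = 4.14 L, T = 251 K.
Step 2 — Isobaric: P stays 2720 kPa; V/T = const ⇒ T₂ = 638 K, V₂ = 10.5 L.
W = PΔV = 2720×(10.5−4.14) kPa·L = 17300 J.
ΔU = nCvΔT = 5.39×20.8×(638−251) = 43300 J.
Q = ΔU + W = nCpΔT = 60600 J.
Net over both steps: W = 2110 J, Q = 53000 J, ΔU = 50900 J.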